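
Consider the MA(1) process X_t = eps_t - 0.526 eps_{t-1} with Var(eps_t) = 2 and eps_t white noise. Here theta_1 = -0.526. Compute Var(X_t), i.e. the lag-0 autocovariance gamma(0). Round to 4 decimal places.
\gamma(0) = 2.5534

For an MA(q) process X_t = eps_t + sum_i theta_i eps_{t-i} with
Var(eps_t) = sigma^2, the variance is
  gamma(0) = sigma^2 * (1 + sum_i theta_i^2).
  sum_i theta_i^2 = (-0.526)^2 = 0.276676.
  gamma(0) = 2 * (1 + 0.276676) = 2 * 1.276676 = 2.553352, which rounds to 2.5534.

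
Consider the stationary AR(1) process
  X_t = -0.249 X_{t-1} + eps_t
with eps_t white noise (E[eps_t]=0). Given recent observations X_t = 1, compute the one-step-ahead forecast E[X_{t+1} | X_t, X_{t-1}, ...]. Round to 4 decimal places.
E[X_{t+1} \mid \mathcal F_t] = -0.2490

For an AR(p) model X_t = c + sum_i phi_i X_{t-i} + eps_t, the
one-step-ahead conditional mean is
  E[X_{t+1} | X_t, ...] = c + sum_i phi_i X_{t+1-i}.
Substitute known values:
  E[X_{t+1} | ...] = (-0.249) * (1)
                   = -0.2490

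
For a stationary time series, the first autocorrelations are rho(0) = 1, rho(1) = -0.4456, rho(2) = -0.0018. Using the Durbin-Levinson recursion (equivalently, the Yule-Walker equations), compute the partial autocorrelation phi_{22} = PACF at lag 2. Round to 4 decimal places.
\phi_{22} = -0.2500

The PACF at lag k is phi_{kk}, the last component of the solution
to the Yule-Walker system G_k phi = r_k where
  (G_k)_{ij} = rho(|i - j|), (r_k)_i = rho(i), i,j = 1..k.
Equivalently, Durbin-Levinson gives phi_{kk} iteratively:
  phi_{11} = rho(1)
  phi_{kk} = [rho(k) - sum_{j=1..k-1} phi_{k-1,j} rho(k-j)]
            / [1 - sum_{j=1..k-1} phi_{k-1,j} rho(j)],
  phi_{k,j} = phi_{k-1,j} - phi_{kk} phi_{k-1,k-j},  j = 1..k-1.
Step k = 1:
  phi_11 = rho(1) = -0.4456.
Step k = 2:
  phi_22 = [rho(2) - phi_11 rho(1)] / [1 - phi_11 rho(1)] = [-0.0018 - (-0.4456)(-0.4456)] / [1 - (-0.4456)(-0.4456)]
         = -0.20035936 / 0.80144064 = -0.25.
Therefore phi_{22} = -0.2500.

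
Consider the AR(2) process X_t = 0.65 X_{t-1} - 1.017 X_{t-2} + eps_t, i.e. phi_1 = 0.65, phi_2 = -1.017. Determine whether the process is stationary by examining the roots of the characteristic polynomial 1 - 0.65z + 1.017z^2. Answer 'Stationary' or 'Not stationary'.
\text{Not stationary}

The AR(p) characteristic polynomial is P(z) = 1 - 0.65z + 1.017z^2.
Stationarity requires all roots to lie outside the unit circle, i.e. |z| > 1 for every root.
Set 1 + (-0.65) z + (1.017) z^2 = 0, i.e. a z^2 + b z + c = 0 with a = 1.017, b = -0.65, c = 1.
Discriminant D = b^2 - 4ac = (-0.65)^2 - 4*(1.017)*1 = 0.4225 - (4.068) = -3.6455.
D < 0, so the roots are the complex-conjugate pair z = (-b +/- i sqrt(-D)) / (2a) = 0.3196 +/- 0.9387i.
For a conjugate pair |z|^2 = z * conj(z) = (product of roots) = c/a = 1/(1.017) = 0.983284, so |z| = sqrt(0.983284) = 0.9916 for both roots.
Moduli of all roots: 0.9916, 0.9916.
All moduli strictly greater than 1? No.
Verdict: Not stationary.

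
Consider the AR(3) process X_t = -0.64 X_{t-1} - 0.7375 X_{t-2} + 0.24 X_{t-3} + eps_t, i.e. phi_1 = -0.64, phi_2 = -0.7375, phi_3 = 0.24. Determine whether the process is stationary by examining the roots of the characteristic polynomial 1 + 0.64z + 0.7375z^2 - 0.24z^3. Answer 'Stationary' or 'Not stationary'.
\text{Stationary}

The AR(p) characteristic polynomial is P(z) = 1 + 0.64z + 0.7375z^2 - 0.24z^3.
Stationarity requires all roots to lie outside the unit circle, i.e. |z| > 1 for every root.
Degree 3: look for a simple real root z0 first, then factor out (1 - z/z0) and solve the remaining quadratic.
Testing z0 = 4: P(4) = 1 + (0.64)(4) + (0.7375)(4)^2 + (-0.24)(4)^3
  = 1 + (2.56) + (11.8) + (-15.36) = 0.  So z_0 = 4 is a root, |z_0| = 4.
Divide out the factor (1 - 0.25 z) = (1 - z/z0) (since 1/z0 = 0.25):
  P(z) = (1 - 0.25 z)(1 + (0.89) z + (0.96) z^2)
  [check: z-coef 0.89 - (0.25) = 0.64; z^2-coef 0.96 - (0.25)(0.89) = 0.7375; z^3-coef -(0.25)(0.96) = -0.24.]
Remaining roots from the quadratic factor 1 + (0.89) z + (0.96) z^2:
  Set 1 + (0.89) z + (0.96) z^2 = 0, i.e. a z^2 + b z + c = 0 with a = 0.96, b = 0.89, c = 1.
  Discriminant D = b^2 - 4ac = (0.89)^2 - 4*(0.96)*1 = 0.7921 - (3.84) = -3.0479.
  D < 0, so the roots are the complex-conjugate pair z = (-b +/- i sqrt(-D)) / (2a) = -0.4635 +/- 0.9093i.
  For a conjugate pair |z|^2 = z * conj(z) = (product of roots) = c/a = 1/(0.96) = 1.041667, so |z| = sqrt(1.041667) = 1.0206 for both roots.
Moduli of all roots: 4.0000, 1.0206, 1.0206.
All moduli strictly greater than 1? Yes.
Verdict: Stationary.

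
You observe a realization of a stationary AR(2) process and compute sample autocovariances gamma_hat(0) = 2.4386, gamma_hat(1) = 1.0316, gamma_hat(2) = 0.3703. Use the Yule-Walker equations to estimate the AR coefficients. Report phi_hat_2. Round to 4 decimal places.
\hat\phi_{2} = -0.0330

The Yule-Walker equations for an AR(p) process read, in matrix form,
  Gamma_p phi = r_p,   with   (Gamma_p)_{ij} = gamma(|i - j|),
                       (r_p)_i = gamma(i),   i,j = 1..p.
Substitute the sample gammas (Toeplitz matrix and right-hand side of size 2):
  Gamma_p = [[2.4386, 1.0316], [1.0316, 2.4386]]
  r_p     = [1.0316, 0.3703]
Written out:
  2.4386 phi_1 + 1.0316 phi_2 = 1.0316
  1.0316 phi_1 + 2.4386 phi_2 = 0.3703
Solve by Cramer's rule:
  det = gamma(0)^2 - gamma(1)^2 = (2.4386)^2 - (1.0316)^2 = 5.94676996 - 1.06419856 = 4.8825714
  phi_hat_1 = [gamma(1) gamma(0) - gamma(1) gamma(2)] / det = [(1.0316)(2.4386) - (1.0316)(0.3703)] / 4.8825714 = 2.13365828 / 4.8825714 = 0.437
  phi_hat_2 = [gamma(0) gamma(2) - gamma(1)^2] / det = [(2.4386)(0.3703) - (1.0316)^2] / 4.8825714 = -0.16118498 / 4.8825714 = -0.033
So phi_hat = [0.4370, -0.0330].
Therefore phi_hat_2 = -0.0330.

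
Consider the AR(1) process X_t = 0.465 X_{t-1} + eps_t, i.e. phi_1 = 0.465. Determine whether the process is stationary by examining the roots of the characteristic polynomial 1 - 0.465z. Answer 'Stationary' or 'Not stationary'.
\text{Stationary}

The AR(p) characteristic polynomial is P(z) = 1 - 0.465z.
Stationarity requires all roots to lie outside the unit circle, i.e. |z| > 1 for every root.
This is linear in z: 1 + (-0.465) z = 0  =>  z = -1/(-0.465) = 2.150538,  |z| = 2.150538.
Moduli of all roots: 2.1505.
All moduli strictly greater than 1? Yes.
Verdict: Stationary.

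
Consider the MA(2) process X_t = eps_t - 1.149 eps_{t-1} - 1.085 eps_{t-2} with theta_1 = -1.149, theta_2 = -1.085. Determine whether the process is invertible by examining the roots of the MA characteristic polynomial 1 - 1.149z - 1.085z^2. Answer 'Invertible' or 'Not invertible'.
\text{Not invertible}

The MA(q) characteristic polynomial is P(z) = 1 - 1.149z - 1.085z^2.
Invertibility requires all roots to lie outside the unit circle, i.e. |z| > 1 for every root.
Set 1 + (-1.149) z + (-1.085) z^2 = 0, i.e. a z^2 + b z + c = 0 with a = -1.085, b = -1.149, c = 1.
Discriminant D = b^2 - 4ac = (-1.149)^2 - 4*(-1.085)*1 = 1.320201 - (-4.34) = 5.660201.
D >= 0, so the roots are real: z = (-b +/- sqrt(D)) / (2a) = (1.149 +/- 2.379118) / (-2.17).
  z_1 = (1.149 + 2.379118) / (-2.17) = -1.6259,   |z_1| = 1.6259.
  z_2 = (1.149 - 2.379118) / (-2.17) = 0.5669,   |z_2| = 0.5669.
Moduli of all roots: 1.6259, 0.5669.
All moduli strictly greater than 1? No.
Verdict: Not invertible.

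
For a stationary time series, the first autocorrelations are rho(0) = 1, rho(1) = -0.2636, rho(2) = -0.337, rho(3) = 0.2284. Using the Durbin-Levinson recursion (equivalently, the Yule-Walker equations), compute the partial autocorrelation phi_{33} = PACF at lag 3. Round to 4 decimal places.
\phi_{33} = -0.0191

The PACF at lag k is phi_{kk}, the last component of the solution
to the Yule-Walker system G_k phi = r_k where
  (G_k)_{ij} = rho(|i - j|), (r_k)_i = rho(i), i,j = 1..k.
Equivalently, Durbin-Levinson gives phi_{kk} iteratively:
  phi_{11} = rho(1)
  phi_{kk} = [rho(k) - sum_{j=1..k-1} phi_{k-1,j} rho(k-j)]
            / [1 - sum_{j=1..k-1} phi_{k-1,j} rho(j)],
  phi_{k,j} = phi_{k-1,j} - phi_{kk} phi_{k-1,k-j},  j = 1..k-1.
Step k = 1:
  phi_11 = rho(1) = -0.2636.
Step k = 2:
  phi_22 = [rho(2) - phi_11 rho(1)] / [1 - phi_11 rho(1)] = [-0.337 - (-0.2636)(-0.2636)] / [1 - (-0.2636)(-0.2636)]
         = -0.40648496 / 0.93051504 = -0.436839.
  Update: phi_21 = phi_11 - phi_22 phi_11 = -0.2636 - (-0.436839)(-0.2636) = -0.378751.
Step k = 3:
  phi_33 = [rho(3) - phi_21 rho(2) - phi_22 rho(1)] / [1 - phi_21 rho(1) - phi_22 rho(2)]
    numerator   = 0.2284 - (-0.378751)(-0.337) - (-0.436839)(-0.2636) = -0.01438965
    denominator = 1 - (-0.378751)(-0.2636) - (-0.436839)(-0.337) = 0.75294669
  phi_33 = -0.01438965 / 0.75294669 = -0.0191.
Therefore phi_{33} = -0.0191.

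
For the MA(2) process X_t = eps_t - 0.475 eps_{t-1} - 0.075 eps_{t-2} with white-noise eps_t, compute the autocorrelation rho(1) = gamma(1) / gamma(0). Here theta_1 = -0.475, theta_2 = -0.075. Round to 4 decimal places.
\rho(1) = -0.3569

For an MA(q) process with theta_0 = 1, the autocovariance is
  gamma(k) = sigma^2 * sum_{i=0..q-k} theta_i * theta_{i+k},
and rho(k) = gamma(k) / gamma(0). Sigma^2 cancels.
  numerator   = (1)*(-0.475) + (-0.475)*(-0.075) = -0.439375.
  denominator = (1)^2 + (-0.475)^2 + (-0.075)^2 = 1.23125.
  rho(1) = -0.439375 / 1.23125 = -0.3569.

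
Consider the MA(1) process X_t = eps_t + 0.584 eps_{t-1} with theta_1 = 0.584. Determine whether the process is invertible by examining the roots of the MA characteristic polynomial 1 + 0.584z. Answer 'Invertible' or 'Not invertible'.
\text{Invertible}

The MA(q) characteristic polynomial is P(z) = 1 + 0.584z.
Invertibility requires all roots to lie outside the unit circle, i.e. |z| > 1 for every root.
This is linear in z: 1 + (0.584) z = 0  =>  z = -1/(0.584) = -1.712329,  |z| = 1.712329.
Moduli of all roots: 1.7123.
All moduli strictly greater than 1? Yes.
Verdict: Invertible.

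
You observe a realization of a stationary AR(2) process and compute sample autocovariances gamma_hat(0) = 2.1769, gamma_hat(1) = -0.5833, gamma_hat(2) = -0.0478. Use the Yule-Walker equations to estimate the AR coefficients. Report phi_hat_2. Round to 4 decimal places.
\hat\phi_{2} = -0.1010

The Yule-Walker equations for an AR(p) process read, in matrix form,
  Gamma_p phi = r_p,   with   (Gamma_p)_{ij} = gamma(|i - j|),
                       (r_p)_i = gamma(i),   i,j = 1..p.
Substitute the sample gammas (Toeplitz matrix and right-hand side of size 2):
  Gamma_p = [[2.1769, -0.5833], [-0.5833, 2.1769]]
  r_p     = [-0.5833, -0.0478]
Written out:
  2.1769 phi_1 - 0.5833 phi_2 = -0.5833
  -0.5833 phi_1 + 2.1769 phi_2 = -0.0478
Solve by Cramer's rule:
  det = gamma(0)^2 - gamma(1)^2 = (2.1769)^2 - (-0.5833)^2 = 4.73889361 - 0.34023889 = 4.39865472
  phi_hat_1 = [gamma(1) gamma(0) - gamma(1) gamma(2)] / det = [(-0.5833)(2.1769) - (-0.5833)(-0.0478)] / 4.39865472 = -1.29766751 / 4.39865472 = -0.295
  phi_hat_2 = [gamma(0) gamma(2) - gamma(1)^2] / det = [(2.1769)(-0.0478) - (-0.5833)^2] / 4.39865472 = -0.44429471 / 4.39865472 = -0.101
So phi_hat = [-0.2950, -0.1010].
Therefore phi_hat_2 = -0.1010.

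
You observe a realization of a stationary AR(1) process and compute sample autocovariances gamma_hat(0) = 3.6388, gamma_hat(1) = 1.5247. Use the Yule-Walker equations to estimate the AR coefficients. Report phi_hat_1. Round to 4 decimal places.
\hat\phi_{1} = 0.4190

The Yule-Walker equations for an AR(p) process read, in matrix form,
  Gamma_p phi = r_p,   with   (Gamma_p)_{ij} = gamma(|i - j|),
                       (r_p)_i = gamma(i),   i,j = 1..p.
Substitute the sample gammas (Toeplitz matrix and right-hand side of size 1):
  Gamma_p = [[3.6388]]
  r_p     = [1.5247]
With p = 1 this is the single equation gamma(0) phi_1 = gamma(1):
  phi_hat_1 = gamma(1) / gamma(0) = 1.5247 / 3.6388 = 0.4190.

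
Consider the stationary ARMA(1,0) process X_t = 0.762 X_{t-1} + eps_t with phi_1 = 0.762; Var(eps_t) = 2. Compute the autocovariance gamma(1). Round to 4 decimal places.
\gamma(1) = 3.6341

Multiply the model equation by X_{t-k} and take expectations. With theta_0 = psi_0 = 1 and psi_j the MA(infinity) weights, this gives
  gamma(k) - sum_i phi_i gamma(k-i) = c_k,
  c_k = sigma^2 * sum_{j=k..q} theta_j psi_{j-k}   (c_k = 0 for k > q),
using gamma(-m) = gamma(m).
Pure AR (q = 0): c_0 = sigma^2 = 2, c_k = 0 for k >= 1.
Equations for k = 0 and k = 1 (AR order 1):
  gamma(0) = phi_1 gamma(1) + c_0
  gamma(1) = phi_1 gamma(0) + c_1
Substituting the second into the first: gamma(0) (1 - phi_1^2) = c_0 + phi_1 c_1, so
  gamma(0) = c_0 / (1 - phi_1^2) = 2 / (1 - (0.762)^2) = 2 / 0.419356 = 4.769218.
  gamma(1) = phi_1 gamma(0) = (0.762)(4.769218) = 3.634144.
Therefore gamma(1) = 3.6341 (to 4 decimal places).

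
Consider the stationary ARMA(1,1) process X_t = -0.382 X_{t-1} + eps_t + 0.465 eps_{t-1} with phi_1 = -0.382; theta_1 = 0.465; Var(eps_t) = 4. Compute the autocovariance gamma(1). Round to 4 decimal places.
\gamma(1) = 0.3197

Multiply the model equation by X_{t-k} and take expectations. With theta_0 = psi_0 = 1 and psi_j the MA(infinity) weights, this gives
  gamma(k) - sum_i phi_i gamma(k-i) = c_k,
  c_k = sigma^2 * sum_{j=k..q} theta_j psi_{j-k}   (c_k = 0 for k > q),
using gamma(-m) = gamma(m).
psi-weights needed (psi_j = theta_j + sum_i phi_i psi_{j-i}):
  psi_1 = theta_1 + phi_1 = 0.465 + (-0.382) = 0.083
Right-hand sides:
  c_0 = sigma^2 (1 + theta_1 psi_1) = 4 * (1 + (0.465)(0.083)) = 4 * 1.038595 = 4.15438
  c_1 = sigma^2 theta_1 = 4 * (0.465) = 1.86
  c_2 = 0
Equations for k = 0 and k = 1 (AR order 1):
  gamma(0) = phi_1 gamma(1) + c_0
  gamma(1) = phi_1 gamma(0) + c_1
Substituting the second into the first: gamma(0) (1 - phi_1^2) = c_0 + phi_1 c_1, so
  gamma(0) = (c_0 + phi_1 c_1) / (1 - phi_1^2) = (4.15438 + (-0.382)(1.86)) / (1 - (-0.382)^2) = 3.44386 / 0.854076 = 4.032264.
  gamma(1) = phi_1 gamma(0) + c_1 = (-0.382)(4.032264) + (1.86) = 0.319675.
Therefore gamma(1) = 0.3197 (to 4 decimal places).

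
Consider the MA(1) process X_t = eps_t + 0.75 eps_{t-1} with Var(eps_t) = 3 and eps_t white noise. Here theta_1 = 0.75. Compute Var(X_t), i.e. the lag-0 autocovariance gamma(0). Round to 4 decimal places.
\gamma(0) = 4.6875

For an MA(q) process X_t = eps_t + sum_i theta_i eps_{t-i} with
Var(eps_t) = sigma^2, the variance is
  gamma(0) = sigma^2 * (1 + sum_i theta_i^2).
  sum_i theta_i^2 = (0.75)^2 = 0.5625.
  gamma(0) = 3 * (1 + 0.5625) = 3 * 1.5625 = 4.6875.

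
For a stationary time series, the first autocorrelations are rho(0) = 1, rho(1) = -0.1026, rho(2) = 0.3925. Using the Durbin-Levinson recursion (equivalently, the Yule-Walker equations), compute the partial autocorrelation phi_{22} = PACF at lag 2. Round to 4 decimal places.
\phi_{22} = 0.3860

The PACF at lag k is phi_{kk}, the last component of the solution
to the Yule-Walker system G_k phi = r_k where
  (G_k)_{ij} = rho(|i - j|), (r_k)_i = rho(i), i,j = 1..k.
Equivalently, Durbin-Levinson gives phi_{kk} iteratively:
  phi_{11} = rho(1)
  phi_{kk} = [rho(k) - sum_{j=1..k-1} phi_{k-1,j} rho(k-j)]
            / [1 - sum_{j=1..k-1} phi_{k-1,j} rho(j)],
  phi_{k,j} = phi_{k-1,j} - phi_{kk} phi_{k-1,k-j},  j = 1..k-1.
Step k = 1:
  phi_11 = rho(1) = -0.1026.
Step k = 2:
  phi_22 = [rho(2) - phi_11 rho(1)] / [1 - phi_11 rho(1)] = [0.3925 - (-0.1026)(-0.1026)] / [1 - (-0.1026)(-0.1026)]
         = 0.38197324 / 0.98947324 = 0.386.
Therefore phi_{22} = 0.3860.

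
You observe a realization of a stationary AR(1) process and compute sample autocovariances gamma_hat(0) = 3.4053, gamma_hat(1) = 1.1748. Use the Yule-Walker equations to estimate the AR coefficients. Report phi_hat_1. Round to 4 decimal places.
\hat\phi_{1} = 0.3450

The Yule-Walker equations for an AR(p) process read, in matrix form,
  Gamma_p phi = r_p,   with   (Gamma_p)_{ij} = gamma(|i - j|),
                       (r_p)_i = gamma(i),   i,j = 1..p.
Substitute the sample gammas (Toeplitz matrix and right-hand side of size 1):
  Gamma_p = [[3.4053]]
  r_p     = [1.1748]
With p = 1 this is the single equation gamma(0) phi_1 = gamma(1):
  phi_hat_1 = gamma(1) / gamma(0) = 1.1748 / 3.4053 = 0.3450.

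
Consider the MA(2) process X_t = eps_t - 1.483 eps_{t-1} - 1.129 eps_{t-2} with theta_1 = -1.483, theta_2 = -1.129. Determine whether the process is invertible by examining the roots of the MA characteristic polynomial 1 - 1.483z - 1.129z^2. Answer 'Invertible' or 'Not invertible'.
\text{Not invertible}

The MA(q) characteristic polynomial is P(z) = 1 - 1.483z - 1.129z^2.
Invertibility requires all roots to lie outside the unit circle, i.e. |z| > 1 for every root.
Set 1 + (-1.483) z + (-1.129) z^2 = 0, i.e. a z^2 + b z + c = 0 with a = -1.129, b = -1.483, c = 1.
Discriminant D = b^2 - 4ac = (-1.483)^2 - 4*(-1.129)*1 = 2.199289 - (-4.516) = 6.715289.
D >= 0, so the roots are real: z = (-b +/- sqrt(D)) / (2a) = (1.483 +/- 2.591387) / (-2.258).
  z_1 = (1.483 + 2.591387) / (-2.258) = -1.8044,   |z_1| = 1.8044.
  z_2 = (1.483 - 2.591387) / (-2.258) = 0.4909,   |z_2| = 0.4909.
Moduli of all roots: 1.8044, 0.4909.
All moduli strictly greater than 1? No.
Verdict: Not invertible.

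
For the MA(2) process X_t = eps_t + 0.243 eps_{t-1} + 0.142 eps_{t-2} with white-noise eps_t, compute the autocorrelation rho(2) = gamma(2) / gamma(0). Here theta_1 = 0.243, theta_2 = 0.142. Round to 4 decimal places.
\rho(2) = 0.1316

For an MA(q) process with theta_0 = 1, the autocovariance is
  gamma(k) = sigma^2 * sum_{i=0..q-k} theta_i * theta_{i+k},
and rho(k) = gamma(k) / gamma(0). Sigma^2 cancels.
  numerator   = (1)*(0.142) = 0.142.
  denominator = (1)^2 + (0.243)^2 + (0.142)^2 = 1.079213.
  rho(2) = 0.142 / 1.079213 = 0.1316.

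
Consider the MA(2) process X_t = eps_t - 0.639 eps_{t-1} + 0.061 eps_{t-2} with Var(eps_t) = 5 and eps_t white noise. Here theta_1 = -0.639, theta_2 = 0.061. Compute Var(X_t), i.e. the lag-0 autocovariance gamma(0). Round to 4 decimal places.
\gamma(0) = 7.0602

For an MA(q) process X_t = eps_t + sum_i theta_i eps_{t-i} with
Var(eps_t) = sigma^2, the variance is
  gamma(0) = sigma^2 * (1 + sum_i theta_i^2).
  sum_i theta_i^2 = (-0.639)^2 + (0.061)^2 = 0.408321 + 0.003721 = 0.412042.
  gamma(0) = 5 * (1 + 0.412042) = 5 * 1.412042 = 7.06021, which rounds to 7.0602.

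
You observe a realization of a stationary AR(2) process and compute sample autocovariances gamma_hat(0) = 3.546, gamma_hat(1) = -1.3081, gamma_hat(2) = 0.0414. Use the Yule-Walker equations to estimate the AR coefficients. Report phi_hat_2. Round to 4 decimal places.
\hat\phi_{2} = -0.1440

The Yule-Walker equations for an AR(p) process read, in matrix form,
  Gamma_p phi = r_p,   with   (Gamma_p)_{ij} = gamma(|i - j|),
                       (r_p)_i = gamma(i),   i,j = 1..p.
Substitute the sample gammas (Toeplitz matrix and right-hand side of size 2):
  Gamma_p = [[3.546, -1.3081], [-1.3081, 3.546]]
  r_p     = [-1.3081, 0.0414]
Written out:
  3.546 phi_1 - 1.3081 phi_2 = -1.3081
  -1.3081 phi_1 + 3.546 phi_2 = 0.0414
Solve by Cramer's rule:
  det = gamma(0)^2 - gamma(1)^2 = (3.546)^2 - (-1.3081)^2 = 12.574116 - 1.71112561 = 10.86299039
  phi_hat_1 = [gamma(1) gamma(0) - gamma(1) gamma(2)] / det = [(-1.3081)(3.546) - (-1.3081)(0.0414)] / 10.86299039 = -4.58436726 / 10.86299039 = -0.422
  phi_hat_2 = [gamma(0) gamma(2) - gamma(1)^2] / det = [(3.546)(0.0414) - (-1.3081)^2] / 10.86299039 = -1.56432121 / 10.86299039 = -0.144
So phi_hat = [-0.4220, -0.1440].
Therefore phi_hat_2 = -0.1440.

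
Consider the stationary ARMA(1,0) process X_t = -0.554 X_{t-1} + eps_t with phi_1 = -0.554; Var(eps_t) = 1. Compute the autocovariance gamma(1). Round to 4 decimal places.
\gamma(1) = -0.7993

Multiply the model equation by X_{t-k} and take expectations. With theta_0 = psi_0 = 1 and psi_j the MA(infinity) weights, this gives
  gamma(k) - sum_i phi_i gamma(k-i) = c_k,
  c_k = sigma^2 * sum_{j=k..q} theta_j psi_{j-k}   (c_k = 0 for k > q),
using gamma(-m) = gamma(m).
Pure AR (q = 0): c_0 = sigma^2 = 1, c_k = 0 for k >= 1.
Equations for k = 0 and k = 1 (AR order 1):
  gamma(0) = phi_1 gamma(1) + c_0
  gamma(1) = phi_1 gamma(0) + c_1
Substituting the second into the first: gamma(0) (1 - phi_1^2) = c_0 + phi_1 c_1, so
  gamma(0) = c_0 / (1 - phi_1^2) = 1 / (1 - (-0.554)^2) = 1 / 0.693084 = 1.442827.
  gamma(1) = phi_1 gamma(0) = (-0.554)(1.442827) = -0.799326.
Therefore gamma(1) = -0.7993 (to 4 decimal places).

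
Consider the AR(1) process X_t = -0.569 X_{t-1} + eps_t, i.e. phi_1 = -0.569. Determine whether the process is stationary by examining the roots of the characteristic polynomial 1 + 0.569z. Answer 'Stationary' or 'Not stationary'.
\text{Stationary}

The AR(p) characteristic polynomial is P(z) = 1 + 0.569z.
Stationarity requires all roots to lie outside the unit circle, i.e. |z| > 1 for every root.
This is linear in z: 1 + (0.569) z = 0  =>  z = -1/(0.569) = -1.757469,  |z| = 1.757469.
Moduli of all roots: 1.7575.
All moduli strictly greater than 1? Yes.
Verdict: Stationary.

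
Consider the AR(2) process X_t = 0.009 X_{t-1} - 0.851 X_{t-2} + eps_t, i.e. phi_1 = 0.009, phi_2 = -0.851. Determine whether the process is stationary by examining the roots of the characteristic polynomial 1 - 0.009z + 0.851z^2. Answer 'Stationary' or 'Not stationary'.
\text{Stationary}

The AR(p) characteristic polynomial is P(z) = 1 - 0.009z + 0.851z^2.
Stationarity requires all roots to lie outside the unit circle, i.e. |z| > 1 for every root.
Set 1 + (-0.009) z + (0.851) z^2 = 0, i.e. a z^2 + b z + c = 0 with a = 0.851, b = -0.009, c = 1.
Discriminant D = b^2 - 4ac = (-0.009)^2 - 4*(0.851)*1 = 0.000081 - (3.404) = -3.403919.
D < 0, so the roots are the complex-conjugate pair z = (-b +/- i sqrt(-D)) / (2a) = 0.0053 +/- 1.084i.
For a conjugate pair |z|^2 = z * conj(z) = (product of roots) = c/a = 1/(0.851) = 1.175088, so |z| = sqrt(1.175088) = 1.084 for both roots.
Moduli of all roots: 1.0840, 1.0840.
All moduli strictly greater than 1? Yes.
Verdict: Stationary.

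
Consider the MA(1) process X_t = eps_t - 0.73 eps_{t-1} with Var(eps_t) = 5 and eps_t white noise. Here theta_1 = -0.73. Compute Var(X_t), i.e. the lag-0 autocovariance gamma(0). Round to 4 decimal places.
\gamma(0) = 7.6645

For an MA(q) process X_t = eps_t + sum_i theta_i eps_{t-i} with
Var(eps_t) = sigma^2, the variance is
  gamma(0) = sigma^2 * (1 + sum_i theta_i^2).
  sum_i theta_i^2 = (-0.73)^2 = 0.5329.
  gamma(0) = 5 * (1 + 0.5329) = 5 * 1.5329 = 7.6645.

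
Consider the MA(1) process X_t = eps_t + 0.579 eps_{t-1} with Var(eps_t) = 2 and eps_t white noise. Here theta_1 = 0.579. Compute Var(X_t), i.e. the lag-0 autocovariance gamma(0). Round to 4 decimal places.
\gamma(0) = 2.6705

For an MA(q) process X_t = eps_t + sum_i theta_i eps_{t-i} with
Var(eps_t) = sigma^2, the variance is
  gamma(0) = sigma^2 * (1 + sum_i theta_i^2).
  sum_i theta_i^2 = (0.579)^2 = 0.335241.
  gamma(0) = 2 * (1 + 0.335241) = 2 * 1.335241 = 2.670482, which rounds to 2.6705.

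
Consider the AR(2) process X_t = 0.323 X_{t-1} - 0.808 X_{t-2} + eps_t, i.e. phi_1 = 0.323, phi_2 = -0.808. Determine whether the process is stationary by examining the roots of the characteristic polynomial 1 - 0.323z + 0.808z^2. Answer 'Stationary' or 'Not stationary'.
\text{Stationary}

The AR(p) characteristic polynomial is P(z) = 1 - 0.323z + 0.808z^2.
Stationarity requires all roots to lie outside the unit circle, i.e. |z| > 1 for every root.
Set 1 + (-0.323) z + (0.808) z^2 = 0, i.e. a z^2 + b z + c = 0 with a = 0.808, b = -0.323, c = 1.
Discriminant D = b^2 - 4ac = (-0.323)^2 - 4*(0.808)*1 = 0.104329 - (3.232) = -3.127671.
D < 0, so the roots are the complex-conjugate pair z = (-b +/- i sqrt(-D)) / (2a) = 0.1999 +/- 1.0944i.
For a conjugate pair |z|^2 = z * conj(z) = (product of roots) = c/a = 1/(0.808) = 1.237624, so |z| = sqrt(1.237624) = 1.1125 for both roots.
Moduli of all roots: 1.1125, 1.1125.
All moduli strictly greater than 1? Yes.
Verdict: Stationary.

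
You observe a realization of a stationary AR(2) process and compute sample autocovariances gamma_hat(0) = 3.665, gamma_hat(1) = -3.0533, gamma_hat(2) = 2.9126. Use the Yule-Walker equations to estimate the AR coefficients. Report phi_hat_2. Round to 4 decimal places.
\hat\phi_{2} = 0.3290

The Yule-Walker equations for an AR(p) process read, in matrix form,
  Gamma_p phi = r_p,   with   (Gamma_p)_{ij} = gamma(|i - j|),
                       (r_p)_i = gamma(i),   i,j = 1..p.
Substitute the sample gammas (Toeplitz matrix and right-hand side of size 2):
  Gamma_p = [[3.665, -3.0533], [-3.0533, 3.665]]
  r_p     = [-3.0533, 2.9126]
Written out:
  3.665 phi_1 - 3.0533 phi_2 = -3.0533
  -3.0533 phi_1 + 3.665 phi_2 = 2.9126
Solve by Cramer's rule:
  det = gamma(0)^2 - gamma(1)^2 = (3.665)^2 - (-3.0533)^2 = 13.432225 - 9.32264089 = 4.10958411
  phi_hat_1 = [gamma(1) gamma(0) - gamma(1) gamma(2)] / det = [(-3.0533)(3.665) - (-3.0533)(2.9126)] / 4.10958411 = -2.29730292 / 4.10958411 = -0.559
  phi_hat_2 = [gamma(0) gamma(2) - gamma(1)^2] / det = [(3.665)(2.9126) - (-3.0533)^2] / 4.10958411 = 1.35203811 / 4.10958411 = 0.329
So phi_hat = [-0.5590, 0.3290].
Therefore phi_hat_2 = 0.3290.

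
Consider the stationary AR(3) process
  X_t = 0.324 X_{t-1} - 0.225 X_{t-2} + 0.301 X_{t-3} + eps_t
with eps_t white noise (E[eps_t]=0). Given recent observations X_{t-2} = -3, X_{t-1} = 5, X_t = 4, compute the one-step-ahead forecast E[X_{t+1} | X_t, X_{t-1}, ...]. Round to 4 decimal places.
E[X_{t+1} \mid \mathcal F_t] = -0.7320

For an AR(p) model X_t = c + sum_i phi_i X_{t-i} + eps_t, the
one-step-ahead conditional mean is
  E[X_{t+1} | X_t, ...] = c + sum_i phi_i X_{t+1-i}.
Substitute known values:
  E[X_{t+1} | ...] = (0.324) * (4) + (-0.225) * (5) + (0.301) * (-3)
                   = -0.7320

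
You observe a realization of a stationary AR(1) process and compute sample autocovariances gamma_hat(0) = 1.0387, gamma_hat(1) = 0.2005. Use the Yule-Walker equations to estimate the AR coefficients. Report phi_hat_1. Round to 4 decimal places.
\hat\phi_{1} = 0.1930

The Yule-Walker equations for an AR(p) process read, in matrix form,
  Gamma_p phi = r_p,   with   (Gamma_p)_{ij} = gamma(|i - j|),
                       (r_p)_i = gamma(i),   i,j = 1..p.
Substitute the sample gammas (Toeplitz matrix and right-hand side of size 1):
  Gamma_p = [[1.0387]]
  r_p     = [0.2005]
With p = 1 this is the single equation gamma(0) phi_1 = gamma(1):
  phi_hat_1 = gamma(1) / gamma(0) = 0.2005 / 1.0387 = 0.1930.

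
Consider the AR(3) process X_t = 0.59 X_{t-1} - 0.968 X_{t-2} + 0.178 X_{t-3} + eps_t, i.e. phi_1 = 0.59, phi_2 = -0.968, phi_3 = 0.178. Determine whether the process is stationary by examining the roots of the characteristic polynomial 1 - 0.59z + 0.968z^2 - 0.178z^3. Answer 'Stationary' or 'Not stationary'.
\text{Stationary}

The AR(p) characteristic polynomial is P(z) = 1 - 0.59z + 0.968z^2 - 0.178z^3.
Stationarity requires all roots to lie outside the unit circle, i.e. |z| > 1 for every root.
Degree 3: look for a simple real root z0 first, then factor out (1 - z/z0) and solve the remaining quadratic.
Testing z0 = 5: P(5) = 1 + (-0.59)(5) + (0.968)(5)^2 + (-0.178)(5)^3
  = 1 + (-2.95) + (24.2) + (-22.25) = 0.  So z_0 = 5 is a root, |z_0| = 5.
Divide out the factor (1 - 0.2 z) = (1 - z/z0) (since 1/z0 = 0.2):
  P(z) = (1 - 0.2 z)(1 + (-0.39) z + (0.89) z^2)
  [check: z-coef -0.39 - (0.2) = -0.59; z^2-coef 0.89 - (0.2)(-0.39) = 0.968; z^3-coef -(0.2)(0.89) = -0.178.]
Remaining roots from the quadratic factor 1 + (-0.39) z + (0.89) z^2:
  Set 1 + (-0.39) z + (0.89) z^2 = 0, i.e. a z^2 + b z + c = 0 with a = 0.89, b = -0.39, c = 1.
  Discriminant D = b^2 - 4ac = (-0.39)^2 - 4*(0.89)*1 = 0.1521 - (3.56) = -3.4079.
  D < 0, so the roots are the complex-conjugate pair z = (-b +/- i sqrt(-D)) / (2a) = 0.2191 +/- 1.0371i.
  For a conjugate pair |z|^2 = z * conj(z) = (product of roots) = c/a = 1/(0.89) = 1.123596, so |z| = sqrt(1.123596) = 1.06 for both roots.
Moduli of all roots: 5.0000, 1.0600, 1.0600.
All moduli strictly greater than 1? Yes.
Verdict: Stationary.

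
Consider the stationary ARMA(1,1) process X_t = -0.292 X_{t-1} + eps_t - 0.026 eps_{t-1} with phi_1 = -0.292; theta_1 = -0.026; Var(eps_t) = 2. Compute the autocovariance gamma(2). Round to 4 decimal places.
\gamma(2) = 0.2046

Multiply the model equation by X_{t-k} and take expectations. With theta_0 = psi_0 = 1 and psi_j the MA(infinity) weights, this gives
  gamma(k) - sum_i phi_i gamma(k-i) = c_k,
  c_k = sigma^2 * sum_{j=k..q} theta_j psi_{j-k}   (c_k = 0 for k > q),
using gamma(-m) = gamma(m).
psi-weights needed (psi_j = theta_j + sum_i phi_i psi_{j-i}):
  psi_1 = theta_1 + phi_1 = -0.026 + (-0.292) = -0.318
Right-hand sides:
  c_0 = sigma^2 (1 + theta_1 psi_1) = 2 * (1 + (-0.026)(-0.318)) = 2 * 1.008268 = 2.016536
  c_1 = sigma^2 theta_1 = 2 * (-0.026) = -0.052
  c_2 = 0
Equations for k = 0 and k = 1 (AR order 1):
  gamma(0) = phi_1 gamma(1) + c_0
  gamma(1) = phi_1 gamma(0) + c_1
Substituting the second into the first: gamma(0) (1 - phi_1^2) = c_0 + phi_1 c_1, so
  gamma(0) = (c_0 + phi_1 c_1) / (1 - phi_1^2) = (2.016536 + (-0.292)(-0.052)) / (1 - (-0.292)^2) = 2.03172 / 0.914736 = 2.2211.
  gamma(1) = phi_1 gamma(0) + c_1 = (-0.292)(2.2211) + (-0.052) = -0.700561.
For k = 2 (> q): gamma(2) = phi_1 gamma(1) = (-0.292)(-0.700561) = 0.204564.
Therefore gamma(2) = 0.2046 (to 4 decimal places).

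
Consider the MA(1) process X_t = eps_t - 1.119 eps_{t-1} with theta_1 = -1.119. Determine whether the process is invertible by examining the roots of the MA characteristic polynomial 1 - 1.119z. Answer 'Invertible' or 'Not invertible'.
\text{Not invertible}

The MA(q) characteristic polynomial is P(z) = 1 - 1.119z.
Invertibility requires all roots to lie outside the unit circle, i.e. |z| > 1 for every root.
This is linear in z: 1 + (-1.119) z = 0  =>  z = -1/(-1.119) = 0.893655,  |z| = 0.893655.
Moduli of all roots: 0.8937.
All moduli strictly greater than 1? No.
Verdict: Not invertible.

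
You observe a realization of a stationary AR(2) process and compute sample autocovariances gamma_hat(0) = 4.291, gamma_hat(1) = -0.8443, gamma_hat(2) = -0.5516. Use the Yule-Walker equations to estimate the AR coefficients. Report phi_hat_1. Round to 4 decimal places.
\hat\phi_{1} = -0.2310

The Yule-Walker equations for an AR(p) process read, in matrix form,
  Gamma_p phi = r_p,   with   (Gamma_p)_{ij} = gamma(|i - j|),
                       (r_p)_i = gamma(i),   i,j = 1..p.
Substitute the sample gammas (Toeplitz matrix and right-hand side of size 2):
  Gamma_p = [[4.291, -0.8443], [-0.8443, 4.291]]
  r_p     = [-0.8443, -0.5516]
Written out:
  4.291 phi_1 - 0.8443 phi_2 = -0.8443
  -0.8443 phi_1 + 4.291 phi_2 = -0.5516
Solve by Cramer's rule:
  det = gamma(0)^2 - gamma(1)^2 = (4.291)^2 - (-0.8443)^2 = 18.412681 - 0.71284249 = 17.69983851
  phi_hat_1 = [gamma(1) gamma(0) - gamma(1) gamma(2)] / det = [(-0.8443)(4.291) - (-0.8443)(-0.5516)] / 17.69983851 = -4.08860718 / 17.69983851 = -0.231
  phi_hat_2 = [gamma(0) gamma(2) - gamma(1)^2] / det = [(4.291)(-0.5516) - (-0.8443)^2] / 17.69983851 = -3.07975809 / 17.69983851 = -0.174
So phi_hat = [-0.2310, -0.1740].
Therefore phi_hat_1 = -0.2310.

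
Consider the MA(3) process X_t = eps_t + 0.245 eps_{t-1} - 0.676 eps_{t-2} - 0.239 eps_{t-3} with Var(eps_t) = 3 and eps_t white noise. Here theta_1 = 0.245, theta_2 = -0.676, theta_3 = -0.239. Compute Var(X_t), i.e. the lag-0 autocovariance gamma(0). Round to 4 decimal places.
\gamma(0) = 4.7224

For an MA(q) process X_t = eps_t + sum_i theta_i eps_{t-i} with
Var(eps_t) = sigma^2, the variance is
  gamma(0) = sigma^2 * (1 + sum_i theta_i^2).
  sum_i theta_i^2 = (0.245)^2 + (-0.676)^2 + (-0.239)^2 = 0.060025 + 0.456976 + 0.057121 = 0.574122.
  gamma(0) = 3 * (1 + 0.574122) = 3 * 1.574122 = 4.722366, which rounds to 4.7224.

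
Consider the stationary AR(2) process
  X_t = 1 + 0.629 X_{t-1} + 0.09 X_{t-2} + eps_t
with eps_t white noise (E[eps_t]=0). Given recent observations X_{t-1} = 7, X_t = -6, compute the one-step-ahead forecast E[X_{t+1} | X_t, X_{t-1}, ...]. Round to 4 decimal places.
E[X_{t+1} \mid \mathcal F_t] = -2.1440

For an AR(p) model X_t = c + sum_i phi_i X_{t-i} + eps_t, the
one-step-ahead conditional mean is
  E[X_{t+1} | X_t, ...] = c + sum_i phi_i X_{t+1-i}.
Substitute known values:
  E[X_{t+1} | ...] = 1 + (0.629) * (-6) + (0.09) * (7)
                   = -2.1440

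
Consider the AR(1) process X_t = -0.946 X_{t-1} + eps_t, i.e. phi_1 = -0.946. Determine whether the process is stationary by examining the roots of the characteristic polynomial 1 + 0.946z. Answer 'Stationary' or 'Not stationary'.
\text{Stationary}

The AR(p) characteristic polynomial is P(z) = 1 + 0.946z.
Stationarity requires all roots to lie outside the unit circle, i.e. |z| > 1 for every root.
This is linear in z: 1 + (0.946) z = 0  =>  z = -1/(0.946) = -1.057082,  |z| = 1.057082.
Moduli of all roots: 1.0571.
All moduli strictly greater than 1? Yes.
Verdict: Stationary.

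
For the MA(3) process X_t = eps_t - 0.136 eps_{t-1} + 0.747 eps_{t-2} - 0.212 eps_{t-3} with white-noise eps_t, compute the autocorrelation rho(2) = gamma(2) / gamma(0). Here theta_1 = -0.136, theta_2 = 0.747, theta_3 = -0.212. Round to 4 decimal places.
\rho(2) = 0.4785

For an MA(q) process with theta_0 = 1, the autocovariance is
  gamma(k) = sigma^2 * sum_{i=0..q-k} theta_i * theta_{i+k},
and rho(k) = gamma(k) / gamma(0). Sigma^2 cancels.
  numerator   = (1)*(0.747) + (-0.136)*(-0.212) = 0.775832.
  denominator = (1)^2 + (-0.136)^2 + (0.747)^2 + (-0.212)^2 = 1.621449.
  rho(2) = 0.775832 / 1.621449 = 0.4785.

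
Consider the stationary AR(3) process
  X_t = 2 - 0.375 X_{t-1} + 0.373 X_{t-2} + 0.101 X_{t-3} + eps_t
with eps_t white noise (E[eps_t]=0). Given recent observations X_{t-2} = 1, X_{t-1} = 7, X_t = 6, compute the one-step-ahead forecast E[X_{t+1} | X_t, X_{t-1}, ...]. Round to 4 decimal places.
E[X_{t+1} \mid \mathcal F_t] = 2.4620

For an AR(p) model X_t = c + sum_i phi_i X_{t-i} + eps_t, the
one-step-ahead conditional mean is
  E[X_{t+1} | X_t, ...] = c + sum_i phi_i X_{t+1-i}.
Substitute known values:
  E[X_{t+1} | ...] = 2 + (-0.375) * (6) + (0.373) * (7) + (0.101) * (1)
                   = 2.4620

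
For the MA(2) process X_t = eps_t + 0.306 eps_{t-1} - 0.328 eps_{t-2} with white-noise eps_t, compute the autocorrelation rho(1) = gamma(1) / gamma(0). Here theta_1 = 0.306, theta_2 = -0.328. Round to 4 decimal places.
\rho(1) = 0.1712

For an MA(q) process with theta_0 = 1, the autocovariance is
  gamma(k) = sigma^2 * sum_{i=0..q-k} theta_i * theta_{i+k},
and rho(k) = gamma(k) / gamma(0). Sigma^2 cancels.
  numerator   = (1)*(0.306) + (0.306)*(-0.328) = 0.205632.
  denominator = (1)^2 + (0.306)^2 + (-0.328)^2 = 1.20122.
  rho(1) = 0.205632 / 1.20122 = 0.1712.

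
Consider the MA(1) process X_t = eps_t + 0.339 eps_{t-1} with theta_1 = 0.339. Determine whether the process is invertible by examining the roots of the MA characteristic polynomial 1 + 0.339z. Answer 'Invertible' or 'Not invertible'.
\text{Invertible}

The MA(q) characteristic polynomial is P(z) = 1 + 0.339z.
Invertibility requires all roots to lie outside the unit circle, i.e. |z| > 1 for every root.
This is linear in z: 1 + (0.339) z = 0  =>  z = -1/(0.339) = -2.949853,  |z| = 2.949853.
Moduli of all roots: 2.9499.
All moduli strictly greater than 1? Yes.
Verdict: Invertible.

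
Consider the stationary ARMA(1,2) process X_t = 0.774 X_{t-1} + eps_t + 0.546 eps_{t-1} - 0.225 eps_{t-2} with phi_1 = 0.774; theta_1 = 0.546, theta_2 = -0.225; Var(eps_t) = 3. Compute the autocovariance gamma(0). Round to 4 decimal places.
\gamma(0) = 12.9765

Multiply the model equation by X_{t-k} and take expectations. With theta_0 = psi_0 = 1 and psi_j the MA(infinity) weights, this gives
  gamma(k) - sum_i phi_i gamma(k-i) = c_k,
  c_k = sigma^2 * sum_{j=k..q} theta_j psi_{j-k}   (c_k = 0 for k > q),
using gamma(-m) = gamma(m).
psi-weights needed (psi_j = theta_j + sum_i phi_i psi_{j-i}):
  psi_1 = theta_1 + phi_1 = 0.546 + (0.774) = 1.32
  psi_2 = theta_2 + phi_1 psi_1 = -0.225 + (0.774)(1.32) = 0.79668
Right-hand sides:
  c_0 = sigma^2 (1 + theta_1 psi_1 + theta_2 psi_2) = 3 * (1 + (0.546)(1.32) + (-0.225)(0.79668)) = 3 * 1.541467 = 4.624401
  c_1 = sigma^2 (theta_1 + theta_2 psi_1) = 3 * (0.546 + (-0.225)(1.32)) = 0.747
  c_2 = sigma^2 theta_2 = 3 * (-0.225) = -0.675
Equations for k = 0 and k = 1 (AR order 1):
  gamma(0) = phi_1 gamma(1) + c_0
  gamma(1) = phi_1 gamma(0) + c_1
Substituting the second into the first: gamma(0) (1 - phi_1^2) = c_0 + phi_1 c_1, so
  gamma(0) = (c_0 + phi_1 c_1) / (1 - phi_1^2) = (4.624401 + (0.774)(0.747)) / (1 - (0.774)^2) = 5.202579 / 0.400924 = 12.976472.
Therefore gamma(0) = 12.9765 (to 4 decimal places).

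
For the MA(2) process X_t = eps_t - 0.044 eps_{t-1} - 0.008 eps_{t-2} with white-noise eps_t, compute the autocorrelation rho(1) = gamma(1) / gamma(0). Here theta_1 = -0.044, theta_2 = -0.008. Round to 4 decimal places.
\rho(1) = -0.0436

For an MA(q) process with theta_0 = 1, the autocovariance is
  gamma(k) = sigma^2 * sum_{i=0..q-k} theta_i * theta_{i+k},
and rho(k) = gamma(k) / gamma(0). Sigma^2 cancels.
  numerator   = (1)*(-0.044) + (-0.044)*(-0.008) = -0.043648.
  denominator = (1)^2 + (-0.044)^2 + (-0.008)^2 = 1.002.
  rho(1) = -0.043648 / 1.002 = -0.0436.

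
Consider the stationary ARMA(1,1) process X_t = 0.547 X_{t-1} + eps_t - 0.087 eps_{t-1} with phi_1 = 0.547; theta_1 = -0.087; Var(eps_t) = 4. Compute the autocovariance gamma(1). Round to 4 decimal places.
\gamma(1) = 2.5007

Multiply the model equation by X_{t-k} and take expectations. With theta_0 = psi_0 = 1 and psi_j the MA(infinity) weights, this gives
  gamma(k) - sum_i phi_i gamma(k-i) = c_k,
  c_k = sigma^2 * sum_{j=k..q} theta_j psi_{j-k}   (c_k = 0 for k > q),
using gamma(-m) = gamma(m).
psi-weights needed (psi_j = theta_j + sum_i phi_i psi_{j-i}):
  psi_1 = theta_1 + phi_1 = -0.087 + (0.547) = 0.46
Right-hand sides:
  c_0 = sigma^2 (1 + theta_1 psi_1) = 4 * (1 + (-0.087)(0.46)) = 4 * 0.95998 = 3.83992
  c_1 = sigma^2 theta_1 = 4 * (-0.087) = -0.348
  c_2 = 0
Equations for k = 0 and k = 1 (AR order 1):
  gamma(0) = phi_1 gamma(1) + c_0
  gamma(1) = phi_1 gamma(0) + c_1
Substituting the second into the first: gamma(0) (1 - phi_1^2) = c_0 + phi_1 c_1, so
  gamma(0) = (c_0 + phi_1 c_1) / (1 - phi_1^2) = (3.83992 + (0.547)(-0.348)) / (1 - (0.547)^2) = 3.649564 / 0.700791 = 5.207778.
  gamma(1) = phi_1 gamma(0) + c_1 = (0.547)(5.207778) + (-0.348) = 2.500655.
Therefore gamma(1) = 2.5007 (to 4 decimal places).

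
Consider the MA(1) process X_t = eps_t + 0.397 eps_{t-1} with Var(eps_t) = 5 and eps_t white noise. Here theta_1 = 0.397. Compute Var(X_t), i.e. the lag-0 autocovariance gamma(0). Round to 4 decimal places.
\gamma(0) = 5.7880

For an MA(q) process X_t = eps_t + sum_i theta_i eps_{t-i} with
Var(eps_t) = sigma^2, the variance is
  gamma(0) = sigma^2 * (1 + sum_i theta_i^2).
  sum_i theta_i^2 = (0.397)^2 = 0.157609.
  gamma(0) = 5 * (1 + 0.157609) = 5 * 1.157609 = 5.788045, which rounds to 5.7880.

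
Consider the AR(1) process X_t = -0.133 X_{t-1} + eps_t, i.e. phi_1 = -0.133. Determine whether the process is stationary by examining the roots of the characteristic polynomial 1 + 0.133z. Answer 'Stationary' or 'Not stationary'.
\text{Stationary}

The AR(p) characteristic polynomial is P(z) = 1 + 0.133z.
Stationarity requires all roots to lie outside the unit circle, i.e. |z| > 1 for every root.
This is linear in z: 1 + (0.133) z = 0  =>  z = -1/(0.133) = -7.518797,  |z| = 7.518797.
Moduli of all roots: 7.5188.
All moduli strictly greater than 1? Yes.
Verdict: Stationary.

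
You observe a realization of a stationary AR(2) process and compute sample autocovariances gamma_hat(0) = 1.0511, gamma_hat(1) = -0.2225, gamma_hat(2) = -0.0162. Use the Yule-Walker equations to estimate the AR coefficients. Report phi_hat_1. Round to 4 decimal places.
\hat\phi_{1} = -0.2250

The Yule-Walker equations for an AR(p) process read, in matrix form,
  Gamma_p phi = r_p,   with   (Gamma_p)_{ij} = gamma(|i - j|),
                       (r_p)_i = gamma(i),   i,j = 1..p.
Substitute the sample gammas (Toeplitz matrix and right-hand side of size 2):
  Gamma_p = [[1.0511, -0.2225], [-0.2225, 1.0511]]
  r_p     = [-0.2225, -0.0162]
Written out:
  1.0511 phi_1 - 0.2225 phi_2 = -0.2225
  -0.2225 phi_1 + 1.0511 phi_2 = -0.0162
Solve by Cramer's rule:
  det = gamma(0)^2 - gamma(1)^2 = (1.0511)^2 - (-0.2225)^2 = 1.10481121 - 0.04950625 = 1.05530496
  phi_hat_1 = [gamma(1) gamma(0) - gamma(1) gamma(2)] / det = [(-0.2225)(1.0511) - (-0.2225)(-0.0162)] / 1.05530496 = -0.23747425 / 1.05530496 = -0.225
  phi_hat_2 = [gamma(0) gamma(2) - gamma(1)^2] / det = [(1.0511)(-0.0162) - (-0.2225)^2] / 1.05530496 = -0.06653407 / 1.05530496 = -0.063
So phi_hat = [-0.2250, -0.0630].
Therefore phi_hat_1 = -0.2250.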